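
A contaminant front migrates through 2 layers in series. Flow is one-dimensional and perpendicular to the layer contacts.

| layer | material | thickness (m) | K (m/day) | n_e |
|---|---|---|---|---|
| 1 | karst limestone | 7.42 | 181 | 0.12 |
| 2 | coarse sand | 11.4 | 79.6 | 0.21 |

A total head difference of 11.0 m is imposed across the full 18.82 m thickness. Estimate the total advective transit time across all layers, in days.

0.0550

With flow normal to the layers, continuity requires the same specific discharge q through every layer.
Σ(b_i/K_i) = 7.42/181 + 11.4/79.6 = 0.1842 d.
q = Δh / Σ(b_i/K_i) = 11.0 / 0.1842 = 59.71 m/day.
In each layer the seepage velocity is v_i = q/n_i, so the layer transit time is t_i = b_i·n_i / q:
  layer 1 (karst limestone): t_1 = 7.42 × 0.12 / 59.71 = 0.01491 d
  layer 2 (coarse sand): t_2 = 11.4 × 0.21 / 59.71 = 0.04009 d
Total t = Σ t_i = 0.05500 days.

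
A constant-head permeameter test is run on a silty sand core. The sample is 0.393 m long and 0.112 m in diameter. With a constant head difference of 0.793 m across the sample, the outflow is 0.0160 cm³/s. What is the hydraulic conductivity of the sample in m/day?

0.0695

Cross-sectional area A = π·(d/2)² = π × (0.112/2)² = 0.009852 m².
Convert discharge: 0.0160 cm³/s = 1.600e-08 m³/s.
Darcy's law rearranged: K = Q·L / (A·Δh) = 1.600e-08 × 0.393 / (0.009852 × 0.793) = 8.048e-07 m/s = 0.06954 m/day.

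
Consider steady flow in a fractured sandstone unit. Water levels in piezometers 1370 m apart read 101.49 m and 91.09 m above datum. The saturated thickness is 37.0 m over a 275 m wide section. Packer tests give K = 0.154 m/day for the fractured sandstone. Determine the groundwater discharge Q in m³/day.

Cross-sectional area A = 275 × 37.0 = 10175 m².
Hydraulic gradient i = (101.49 − 91.09) / 1370 = 10.4 / 1370 = 0.007591.
Darcy's law: Q = K · A · i = 0.1540 × 10175 × 0.007591 = 11.90 m³/day.

11.9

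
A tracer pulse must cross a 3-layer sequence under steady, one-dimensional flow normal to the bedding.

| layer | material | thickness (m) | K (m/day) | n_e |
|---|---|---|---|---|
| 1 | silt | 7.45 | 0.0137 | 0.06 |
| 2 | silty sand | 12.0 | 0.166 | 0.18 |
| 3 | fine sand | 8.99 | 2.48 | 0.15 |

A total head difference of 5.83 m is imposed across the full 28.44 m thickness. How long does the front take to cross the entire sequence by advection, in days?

With flow normal to the layers, continuity requires the same specific discharge q through every layer.
Σ(b_i/K_i) = 7.45/0.0137 + 12.0/0.166 + 8.99/2.48 = 619.7 d.
q = Δh / Σ(b_i/K_i) = 5.83 / 619.7 = 0.009408 m/day.
In each layer the seepage velocity is v_i = q/n_i, so the layer transit time is t_i = b_i·n_i / q:
  layer 1 (silt): t_1 = 7.45 × 0.06 / 0.009408 = 47.51 d
  layer 2 (silty sand): t_2 = 12.0 × 0.18 / 0.009408 = 229.6 d
  layer 3 (fine sand): t_3 = 8.99 × 0.15 / 0.009408 = 143.3 d
Total t = Σ t_i = 420.5 days.

420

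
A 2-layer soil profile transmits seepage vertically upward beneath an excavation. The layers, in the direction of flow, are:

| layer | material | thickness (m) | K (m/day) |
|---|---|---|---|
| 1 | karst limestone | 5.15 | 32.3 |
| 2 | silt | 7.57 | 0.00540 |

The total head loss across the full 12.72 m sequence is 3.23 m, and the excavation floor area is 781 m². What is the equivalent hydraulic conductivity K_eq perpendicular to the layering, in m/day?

0.00907

Flow is perpendicular to layering, so the layers act in series and the equivalent K is the thickness-weighted harmonic mean.
Total thickness L = 5.15 + 7.57 = 12.72 m.
Σ(b_i/K_i) = 5.15/32.3 + 7.57/0.00540 = 1402 d.
K_eq = L / Σ(b_i/K_i) = 12.72 / 1402 = 0.009073 m/day.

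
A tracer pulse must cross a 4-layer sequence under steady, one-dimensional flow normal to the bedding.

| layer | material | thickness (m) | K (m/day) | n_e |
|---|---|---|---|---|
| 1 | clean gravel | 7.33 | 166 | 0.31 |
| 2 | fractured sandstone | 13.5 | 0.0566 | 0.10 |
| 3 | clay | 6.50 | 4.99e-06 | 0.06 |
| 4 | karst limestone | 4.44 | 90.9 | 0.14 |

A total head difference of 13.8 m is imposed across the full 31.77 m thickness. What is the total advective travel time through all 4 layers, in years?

With flow normal to the layers, continuity requires the same specific discharge q through every layer.
Σ(b_i/K_i) = 7.33/166 + 13.5/0.0566 + 6.50/4.99e-06 + 4.44/90.9 = 1.303e+06 d.
q = Δh / Σ(b_i/K_i) = 13.8 / 1.303e+06 = 1.059e-05 m/day.
In each layer the seepage velocity is v_i = q/n_i, so the layer transit time is t_i = b_i·n_i / q:
  layer 1 (clean gravel): t_1 = 7.33 × 0.31 / 1.059e-05 = 2.145e+05 d
  layer 2 (fractured sandstone): t_2 = 13.5 × 0.10 / 1.059e-05 = 1.275e+05 d
  layer 3 (clay): t_3 = 6.50 × 0.06 / 1.059e-05 = 36819 d
  layer 4 (karst limestone): t_4 = 4.44 × 0.14 / 1.059e-05 = 58685 d
Total t = Σ t_i = 4.375e+05 days = 1198 years.

1200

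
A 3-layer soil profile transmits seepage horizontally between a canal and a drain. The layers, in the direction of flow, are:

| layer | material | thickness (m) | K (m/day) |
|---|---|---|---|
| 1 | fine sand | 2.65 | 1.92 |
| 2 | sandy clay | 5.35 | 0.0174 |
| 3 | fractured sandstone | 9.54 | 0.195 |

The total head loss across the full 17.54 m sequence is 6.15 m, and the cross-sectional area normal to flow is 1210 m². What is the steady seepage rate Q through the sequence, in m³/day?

20.8

Flow is perpendicular to layering, so the layers act in series and the equivalent K is the thickness-weighted harmonic mean.
Total thickness L = 2.65 + 5.35 + 9.54 = 17.54 m.
Σ(b_i/K_i) = 2.65/1.92 + 5.35/0.0174 + 9.54/0.195 = 357.8 d.
K_eq = L / Σ(b_i/K_i) = 17.54 / 357.8 = 0.04903 m/day.
Q = K_eq · A · (Δh/L) = 0.04903 × 1210 × (6.15/17.54) = 20.80 m³/day.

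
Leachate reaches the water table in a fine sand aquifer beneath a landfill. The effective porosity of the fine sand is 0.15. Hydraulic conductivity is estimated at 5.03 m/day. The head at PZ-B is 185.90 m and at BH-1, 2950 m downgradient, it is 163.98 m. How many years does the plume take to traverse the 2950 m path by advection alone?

32.4

Hydraulic gradient i = (185.90 − 163.98) / 2950 = 21.92 / 2950 = 0.007431.
Darcy flux q = K · i = 5.030 × 0.007431 = 0.03738 m/day.
Seepage velocity v = q / n_e = 0.03738 / 0.15 = 0.2492 m/day.
Travel time t = L / v = 2950 / 0.2492 = 11839 days = 32.41 years.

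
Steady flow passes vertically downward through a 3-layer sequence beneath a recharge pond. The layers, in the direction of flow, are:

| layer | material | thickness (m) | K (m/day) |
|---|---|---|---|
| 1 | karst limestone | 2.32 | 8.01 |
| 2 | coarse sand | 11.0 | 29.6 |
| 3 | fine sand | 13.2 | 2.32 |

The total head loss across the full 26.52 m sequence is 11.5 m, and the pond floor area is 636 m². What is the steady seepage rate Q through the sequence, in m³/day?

1150

Flow is perpendicular to layering, so the layers act in series and the equivalent K is the thickness-weighted harmonic mean.
Total thickness L = 2.32 + 11.0 + 13.2 = 26.52 m.
Σ(b_i/K_i) = 2.32/8.01 + 11.0/29.6 + 13.2/2.32 = 6.351 d.
K_eq = L / Σ(b_i/K_i) = 26.52 / 6.351 = 4.176 m/day.
Q = K_eq · A · (Δh/L) = 4.176 × 636 × (11.5/26.52) = 1152 m³/day.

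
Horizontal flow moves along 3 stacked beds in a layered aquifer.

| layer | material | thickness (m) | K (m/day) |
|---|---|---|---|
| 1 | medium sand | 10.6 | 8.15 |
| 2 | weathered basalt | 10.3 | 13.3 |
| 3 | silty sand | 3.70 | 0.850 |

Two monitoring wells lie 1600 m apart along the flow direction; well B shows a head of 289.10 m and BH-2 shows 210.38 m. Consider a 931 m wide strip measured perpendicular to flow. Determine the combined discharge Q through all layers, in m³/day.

10400

Flow is parallel to layering, so each bed carries its own Darcy discharge and the transmissivities add.
Σ(K_i·b_i) = 8.15×10.6 + 13.3×10.3 + 0.850×3.70 = 226.5 m²/day.
Hydraulic gradient i = (289.10 − 210.38) / 1600 = 78.72 / 1600 = 0.04920.
Q = Σ(K_i·b_i) · W · i = 226.5 × 931 × 0.04920 = 10376 m³/day.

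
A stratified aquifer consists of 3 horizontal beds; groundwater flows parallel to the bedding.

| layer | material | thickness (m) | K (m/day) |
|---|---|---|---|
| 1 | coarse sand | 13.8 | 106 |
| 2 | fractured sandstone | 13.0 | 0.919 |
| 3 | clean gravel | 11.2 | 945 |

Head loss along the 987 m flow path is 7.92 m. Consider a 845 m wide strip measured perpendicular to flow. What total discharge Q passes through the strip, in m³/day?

81800

Flow is parallel to layering, so each bed carries its own Darcy discharge and the transmissivities add.
Σ(K_i·b_i) = 106×13.8 + 0.919×13.0 + 945×11.2 = 12059 m²/day.
Hydraulic gradient i = Δh / L = 7.92 / 987 = 0.008024.
Q = Σ(K_i·b_i) · W · i = 12059 × 845 × 0.008024 = 81765 m³/day.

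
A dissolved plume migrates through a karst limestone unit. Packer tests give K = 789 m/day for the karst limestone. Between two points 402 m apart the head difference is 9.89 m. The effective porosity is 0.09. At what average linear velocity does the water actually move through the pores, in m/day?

Hydraulic gradient i = Δh / L = 9.89 / 402 = 0.02460.
Darcy flux q = K · i = 789.0 × 0.02460 = 19.41 m/day.
Seepage velocity v = q / n_e = 19.41 / 0.09 = 215.7 m/day.

216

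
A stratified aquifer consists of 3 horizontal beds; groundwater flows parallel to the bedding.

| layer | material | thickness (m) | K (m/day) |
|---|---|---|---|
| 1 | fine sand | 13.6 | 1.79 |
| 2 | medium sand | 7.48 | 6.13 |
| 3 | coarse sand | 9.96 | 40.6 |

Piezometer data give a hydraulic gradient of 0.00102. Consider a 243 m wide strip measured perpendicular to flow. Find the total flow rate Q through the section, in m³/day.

118

Flow is parallel to layering, so each bed carries its own Darcy discharge and the transmissivities add.
Σ(K_i·b_i) = 1.79×13.6 + 6.13×7.48 + 40.6×9.96 = 474.6 m²/day.
Hydraulic gradient i = 0.00102.
Q = Σ(K_i·b_i) · W · i = 474.6 × 243 × 0.001020 = 117.6 m³/day.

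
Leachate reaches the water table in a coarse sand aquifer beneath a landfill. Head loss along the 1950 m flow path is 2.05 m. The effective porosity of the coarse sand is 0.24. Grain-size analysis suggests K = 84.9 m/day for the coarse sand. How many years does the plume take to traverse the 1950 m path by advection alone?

Hydraulic gradient i = Δh / L = 2.05 / 1950 = 0.001051.
Darcy flux q = K · i = 84.90 × 0.001051 = 0.08925 m/day.
Seepage velocity v = q / n_e = 0.08925 / 0.24 = 0.3719 m/day.
Travel time t = L / v = 1950 / 0.3719 = 5243 days = 14.36 years.

14.4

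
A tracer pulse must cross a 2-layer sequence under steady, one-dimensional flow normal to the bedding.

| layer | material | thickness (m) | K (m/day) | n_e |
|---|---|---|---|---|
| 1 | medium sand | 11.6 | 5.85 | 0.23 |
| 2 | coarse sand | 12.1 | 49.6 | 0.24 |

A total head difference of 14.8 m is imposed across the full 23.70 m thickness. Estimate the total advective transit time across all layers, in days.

0.838

With flow normal to the layers, continuity requires the same specific discharge q through every layer.
Σ(b_i/K_i) = 11.6/5.85 + 12.1/49.6 = 2.227 d.
q = Δh / Σ(b_i/K_i) = 14.8 / 2.227 = 6.646 m/day.
In each layer the seepage velocity is v_i = q/n_i, so the layer transit time is t_i = b_i·n_i / q:
  layer 1 (medium sand): t_1 = 11.6 × 0.23 / 6.646 = 0.4014 d
  layer 2 (coarse sand): t_2 = 12.1 × 0.24 / 6.646 = 0.4369 d
Total t = Σ t_i = 0.8384 days.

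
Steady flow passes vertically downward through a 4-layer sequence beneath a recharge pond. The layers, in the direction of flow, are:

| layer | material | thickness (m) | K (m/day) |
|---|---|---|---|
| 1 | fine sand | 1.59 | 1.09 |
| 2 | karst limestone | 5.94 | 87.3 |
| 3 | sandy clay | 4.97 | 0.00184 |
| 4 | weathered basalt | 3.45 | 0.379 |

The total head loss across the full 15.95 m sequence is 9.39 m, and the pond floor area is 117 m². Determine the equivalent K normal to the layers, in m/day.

0.00588

Flow is perpendicular to layering, so the layers act in series and the equivalent K is the thickness-weighted harmonic mean.
Total thickness L = 1.59 + 5.94 + 4.97 + 3.45 = 15.95 m.
Σ(b_i/K_i) = 1.59/1.09 + 5.94/87.3 + 4.97/0.00184 + 3.45/0.379 = 2712 d.
K_eq = L / Σ(b_i/K_i) = 15.95 / 2712 = 0.005882 m/day.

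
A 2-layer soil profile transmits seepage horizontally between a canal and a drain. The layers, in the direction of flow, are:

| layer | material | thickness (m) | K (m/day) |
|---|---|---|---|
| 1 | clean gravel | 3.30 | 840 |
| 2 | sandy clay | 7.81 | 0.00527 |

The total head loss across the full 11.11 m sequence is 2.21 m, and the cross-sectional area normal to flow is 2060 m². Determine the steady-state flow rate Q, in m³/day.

Flow is perpendicular to layering, so the layers act in series and the equivalent K is the thickness-weighted harmonic mean.
Total thickness L = 3.30 + 7.81 = 11.11 m.
Σ(b_i/K_i) = 3.30/840 + 7.81/0.00527 = 1482 d.
K_eq = L / Σ(b_i/K_i) = 11.11 / 1482 = 0.007497 m/day.
Q = K_eq · A · (Δh/L) = 0.007497 × 2060 × (2.21/11.11) = 3.072 m³/day.

3.07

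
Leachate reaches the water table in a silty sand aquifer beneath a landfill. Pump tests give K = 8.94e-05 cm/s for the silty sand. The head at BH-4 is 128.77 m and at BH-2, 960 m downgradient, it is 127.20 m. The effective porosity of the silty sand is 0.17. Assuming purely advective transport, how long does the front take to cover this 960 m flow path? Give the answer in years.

Convert K: 8.94e-05 cm/s × 864 = 0.07724 m/day.
Hydraulic gradient i = (128.77 − 127.20) / 960 = 1.57 / 960 = 0.001635.
Darcy flux q = K · i = 0.07724 × 0.001635 = 0.0001263 m/day.
Seepage velocity v = q / n_e = 0.0001263 / 0.17 = 0.0007431 m/day.
Travel time t = L / v = 960 / 0.0007431 = 1.292e+06 days = 3537 years.

3540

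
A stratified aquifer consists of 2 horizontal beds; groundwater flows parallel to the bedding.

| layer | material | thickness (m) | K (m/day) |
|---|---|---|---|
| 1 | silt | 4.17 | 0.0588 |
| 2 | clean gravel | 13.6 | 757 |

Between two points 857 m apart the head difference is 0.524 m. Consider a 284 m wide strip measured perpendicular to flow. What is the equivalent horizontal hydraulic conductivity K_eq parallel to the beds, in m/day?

579

Flow is parallel to layering, so each bed carries its own Darcy discharge and the transmissivities add.
Σ(K_i·b_i) = 0.0588×4.17 + 757×13.6 = 10295 m²/day.
Total thickness b = 17.77 m, so K_eq = Σ(K_i·b_i)/b = 579.4 m/day.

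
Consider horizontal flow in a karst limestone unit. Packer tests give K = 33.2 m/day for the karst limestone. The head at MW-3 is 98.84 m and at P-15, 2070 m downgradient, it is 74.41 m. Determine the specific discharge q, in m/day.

Hydraulic gradient i = (98.84 − 74.41) / 2070 = 24.43 / 2070 = 0.01180.
Specific discharge q = K · i = 33.20 × 0.01180 = 0.3918 m/day.

0.392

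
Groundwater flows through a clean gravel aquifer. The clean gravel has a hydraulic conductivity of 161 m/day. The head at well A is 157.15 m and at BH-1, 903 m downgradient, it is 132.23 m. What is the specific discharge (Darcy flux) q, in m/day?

4.44

Hydraulic gradient i = (157.15 − 132.23) / 903 = 24.92 / 903 = 0.02760.
Specific discharge q = K · i = 161.0 × 0.02760 = 4.443 m/day.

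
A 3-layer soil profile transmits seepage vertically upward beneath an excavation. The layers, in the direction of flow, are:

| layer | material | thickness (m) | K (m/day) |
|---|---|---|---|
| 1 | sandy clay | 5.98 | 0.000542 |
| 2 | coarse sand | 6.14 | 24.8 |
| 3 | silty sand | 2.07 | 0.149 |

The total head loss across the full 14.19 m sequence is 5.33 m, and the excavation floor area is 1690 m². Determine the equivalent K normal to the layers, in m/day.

Flow is perpendicular to layering, so the layers act in series and the equivalent K is the thickness-weighted harmonic mean.
Total thickness L = 5.98 + 6.14 + 2.07 = 14.19 m.
Σ(b_i/K_i) = 5.98/0.000542 + 6.14/24.8 + 2.07/0.149 = 11047 d.
K_eq = L / Σ(b_i/K_i) = 14.19 / 11047 = 0.001284 m/day.

0.00128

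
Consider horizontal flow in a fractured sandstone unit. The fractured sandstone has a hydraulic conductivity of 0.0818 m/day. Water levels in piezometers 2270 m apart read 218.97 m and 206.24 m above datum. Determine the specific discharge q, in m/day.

0.000459

Hydraulic gradient i = (218.97 − 206.24) / 2270 = 12.73 / 2270 = 0.005608.
Specific discharge q = K · i = 0.08180 × 0.005608 = 0.0004587 m/day.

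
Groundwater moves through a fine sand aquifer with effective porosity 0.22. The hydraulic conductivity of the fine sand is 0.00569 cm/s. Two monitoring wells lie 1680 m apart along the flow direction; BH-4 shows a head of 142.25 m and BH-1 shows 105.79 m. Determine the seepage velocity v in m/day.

Convert K: 0.00569 cm/s × 864 = 4.916 m/day.
Hydraulic gradient i = (142.25 − 105.79) / 1680 = 36.46 / 1680 = 0.02170.
Darcy flux q = K · i = 4.916 × 0.02170 = 0.1067 m/day.
Seepage velocity v = q / n_e = 0.1067 / 0.22 = 0.4850 m/day.

0.485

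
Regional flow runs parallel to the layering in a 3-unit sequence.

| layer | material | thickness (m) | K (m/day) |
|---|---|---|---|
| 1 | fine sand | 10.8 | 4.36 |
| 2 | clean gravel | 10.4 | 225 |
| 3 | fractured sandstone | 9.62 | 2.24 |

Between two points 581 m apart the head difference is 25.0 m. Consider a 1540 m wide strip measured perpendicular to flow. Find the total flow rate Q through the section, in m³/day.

Flow is parallel to layering, so each bed carries its own Darcy discharge and the transmissivities add.
Σ(K_i·b_i) = 4.36×10.8 + 225×10.4 + 2.24×9.62 = 2409 m²/day.
Hydraulic gradient i = Δh / L = 25.0 / 581 = 0.04303.
Q = Σ(K_i·b_i) · W · i = 2409 × 1540 × 0.04303 = 1.596e+05 m³/day.

160000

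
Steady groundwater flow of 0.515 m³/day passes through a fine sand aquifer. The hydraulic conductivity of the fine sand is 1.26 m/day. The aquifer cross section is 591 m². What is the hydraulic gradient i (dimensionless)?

0.000692

From Q = K·A·i, i = Q / (K·A) = 0.515 / (1.260 × 591.0) = 0.0006916.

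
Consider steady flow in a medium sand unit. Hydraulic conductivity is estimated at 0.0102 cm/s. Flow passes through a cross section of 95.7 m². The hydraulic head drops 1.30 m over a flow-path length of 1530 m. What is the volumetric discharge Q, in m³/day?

0.717

Convert K: 0.0102 cm/s × 864 = 8.813 m/day.
Hydraulic gradient i = Δh / L = 1.30 / 1530 = 0.0008497.
Darcy's law: Q = K · A · i = 8.813 × 95.70 × 0.0008497 = 0.7166 m³/day.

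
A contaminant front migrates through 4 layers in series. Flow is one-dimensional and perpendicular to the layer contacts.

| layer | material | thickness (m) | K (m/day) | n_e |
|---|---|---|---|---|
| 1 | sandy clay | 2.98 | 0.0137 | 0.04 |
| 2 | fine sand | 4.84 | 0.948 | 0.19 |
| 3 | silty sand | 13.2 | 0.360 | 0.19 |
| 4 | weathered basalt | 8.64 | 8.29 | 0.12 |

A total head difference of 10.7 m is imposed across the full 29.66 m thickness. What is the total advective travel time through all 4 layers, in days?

With flow normal to the layers, continuity requires the same specific discharge q through every layer.
Σ(b_i/K_i) = 2.98/0.0137 + 4.84/0.948 + 13.2/0.360 + 8.64/8.29 = 260.3 d.
q = Δh / Σ(b_i/K_i) = 10.7 / 260.3 = 0.04110 m/day.
In each layer the seepage velocity is v_i = q/n_i, so the layer transit time is t_i = b_i·n_i / q:
  layer 1 (sandy clay): t_1 = 2.98 × 0.04 / 0.04110 = 2.900 d
  layer 2 (fine sand): t_2 = 4.84 × 0.19 / 0.04110 = 22.37 d
  layer 3 (silty sand): t_3 = 13.2 × 0.19 / 0.04110 = 61.02 d
  layer 4 (weathered basalt): t_4 = 8.64 × 0.12 / 0.04110 = 25.23 d
Total t = Σ t_i = 111.5 days.

112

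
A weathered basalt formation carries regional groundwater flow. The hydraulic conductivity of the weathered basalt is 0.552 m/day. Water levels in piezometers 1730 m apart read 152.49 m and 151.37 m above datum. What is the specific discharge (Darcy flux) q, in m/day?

Hydraulic gradient i = (152.49 − 151.37) / 1730 = 1.12 / 1730 = 0.0006474.
Specific discharge q = K · i = 0.5520 × 0.0006474 = 0.0003574 m/day.

0.000357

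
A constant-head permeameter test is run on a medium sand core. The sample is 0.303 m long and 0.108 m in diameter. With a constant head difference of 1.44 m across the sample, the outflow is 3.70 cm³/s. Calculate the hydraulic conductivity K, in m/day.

7.34

Cross-sectional area A = π·(d/2)² = π × (0.108/2)² = 0.009161 m².
Convert discharge: 3.70 cm³/s = 3.700e-06 m³/s.
Darcy's law rearranged: K = Q·L / (A·Δh) = 3.700e-06 × 0.303 / (0.009161 × 1.44) = 8.499e-05 m/s = 7.343 m/day.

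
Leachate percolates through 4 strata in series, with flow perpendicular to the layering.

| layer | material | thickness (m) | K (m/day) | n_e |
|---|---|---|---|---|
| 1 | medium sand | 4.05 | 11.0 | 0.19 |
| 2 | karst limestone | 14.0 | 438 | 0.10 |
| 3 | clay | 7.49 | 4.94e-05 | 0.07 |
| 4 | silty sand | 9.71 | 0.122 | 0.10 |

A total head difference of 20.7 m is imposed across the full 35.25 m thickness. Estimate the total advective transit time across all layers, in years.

73.5

With flow normal to the layers, continuity requires the same specific discharge q through every layer.
Σ(b_i/K_i) = 4.05/11.0 + 14.0/438 + 7.49/4.94e-05 + 9.71/0.122 = 1.517e+05 d.
q = Δh / Σ(b_i/K_i) = 20.7 / 1.517e+05 = 0.0001365 m/day.
In each layer the seepage velocity is v_i = q/n_i, so the layer transit time is t_i = b_i·n_i / q:
  layer 1 (medium sand): t_1 = 4.05 × 0.19 / 0.0001365 = 5639 d
  layer 2 (karst limestone): t_2 = 14.0 × 0.10 / 0.0001365 = 10260 d
  layer 3 (clay): t_3 = 7.49 × 0.07 / 0.0001365 = 3842 d
  layer 4 (silty sand): t_4 = 9.71 × 0.10 / 0.0001365 = 7116 d
Total t = Σ t_i = 26857 days = 73.53 years.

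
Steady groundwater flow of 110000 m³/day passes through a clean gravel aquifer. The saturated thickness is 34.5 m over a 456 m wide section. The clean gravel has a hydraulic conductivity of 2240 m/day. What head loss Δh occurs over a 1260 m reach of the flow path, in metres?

Cross-sectional area A = 456 × 34.5 = 15732 m².
From Q = K·A·i, i = Q / (K·A) = 110000 / (2240 × 15732) = 0.003121.
Head loss Δh = i · L = 0.003121 × 1260 = 3.933 m.

3.93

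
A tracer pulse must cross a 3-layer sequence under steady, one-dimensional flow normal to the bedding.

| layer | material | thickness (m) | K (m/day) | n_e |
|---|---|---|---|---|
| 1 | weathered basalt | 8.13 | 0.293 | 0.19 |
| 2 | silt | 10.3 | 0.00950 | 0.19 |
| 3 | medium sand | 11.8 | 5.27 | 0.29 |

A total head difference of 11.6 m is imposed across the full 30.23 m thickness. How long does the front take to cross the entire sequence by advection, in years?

1.82

With flow normal to the layers, continuity requires the same specific discharge q through every layer.
Σ(b_i/K_i) = 8.13/0.293 + 10.3/0.00950 + 11.8/5.27 = 1114 d.
q = Δh / Σ(b_i/K_i) = 11.6 / 1114 = 0.01041 m/day.
In each layer the seepage velocity is v_i = q/n_i, so the layer transit time is t_i = b_i·n_i / q:
  layer 1 (weathered basalt): t_1 = 8.13 × 0.19 / 0.01041 = 148.4 d
  layer 2 (silt): t_2 = 10.3 × 0.19 / 0.01041 = 188.0 d
  layer 3 (medium sand): t_3 = 11.8 × 0.29 / 0.01041 = 328.7 d
Total t = Σ t_i = 665.0 days = 1.821 years.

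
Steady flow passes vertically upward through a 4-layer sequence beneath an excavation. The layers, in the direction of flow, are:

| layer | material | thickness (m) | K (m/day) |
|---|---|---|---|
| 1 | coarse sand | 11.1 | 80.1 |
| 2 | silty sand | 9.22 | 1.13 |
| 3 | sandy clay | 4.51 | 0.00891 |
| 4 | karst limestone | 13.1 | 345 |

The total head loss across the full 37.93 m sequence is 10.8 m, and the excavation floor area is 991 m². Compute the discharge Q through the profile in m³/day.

20.8

Flow is perpendicular to layering, so the layers act in series and the equivalent K is the thickness-weighted harmonic mean.
Total thickness L = 11.1 + 9.22 + 4.51 + 13.1 = 37.93 m.
Σ(b_i/K_i) = 11.1/80.1 + 9.22/1.13 + 4.51/0.00891 + 13.1/345 = 514.5 d.
K_eq = L / Σ(b_i/K_i) = 37.93 / 514.5 = 0.07372 m/day.
Q = K_eq · A · (Δh/L) = 0.07372 × 991 × (10.8/37.93) = 20.80 m³/day.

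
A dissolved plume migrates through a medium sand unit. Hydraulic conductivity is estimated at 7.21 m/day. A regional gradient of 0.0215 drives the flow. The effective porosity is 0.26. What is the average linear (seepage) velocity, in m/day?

0.596

Hydraulic gradient i = 0.0215.
Darcy flux q = K · i = 7.210 × 0.02150 = 0.1550 m/day.
Seepage velocity v = q / n_e = 0.1550 / 0.26 = 0.5962 m/day.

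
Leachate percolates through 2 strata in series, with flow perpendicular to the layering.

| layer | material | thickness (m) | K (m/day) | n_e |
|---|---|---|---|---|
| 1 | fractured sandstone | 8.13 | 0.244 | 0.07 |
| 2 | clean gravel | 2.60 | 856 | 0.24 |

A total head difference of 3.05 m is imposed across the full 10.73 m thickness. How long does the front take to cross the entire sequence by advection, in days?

With flow normal to the layers, continuity requires the same specific discharge q through every layer.
Σ(b_i/K_i) = 8.13/0.244 + 2.60/856 = 33.32 d.
q = Δh / Σ(b_i/K_i) = 3.05 / 33.32 = 0.09153 m/day.
In each layer the seepage velocity is v_i = q/n_i, so the layer transit time is t_i = b_i·n_i / q:
  layer 1 (fractured sandstone): t_1 = 8.13 × 0.07 / 0.09153 = 6.218 d
  layer 2 (clean gravel): t_2 = 2.60 × 0.24 / 0.09153 = 6.817 d
Total t = Σ t_i = 13.04 days.

13.0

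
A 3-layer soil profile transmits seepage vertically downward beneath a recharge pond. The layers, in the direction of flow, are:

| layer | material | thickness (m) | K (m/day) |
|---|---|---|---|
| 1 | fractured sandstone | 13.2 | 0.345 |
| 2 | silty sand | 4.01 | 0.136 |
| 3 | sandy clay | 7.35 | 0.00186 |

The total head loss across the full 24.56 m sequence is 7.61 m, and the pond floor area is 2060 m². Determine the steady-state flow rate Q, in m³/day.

3.90

Flow is perpendicular to layering, so the layers act in series and the equivalent K is the thickness-weighted harmonic mean.
Total thickness L = 13.2 + 4.01 + 7.35 = 24.56 m.
Σ(b_i/K_i) = 13.2/0.345 + 4.01/0.136 + 7.35/0.00186 = 4019 d.
K_eq = L / Σ(b_i/K_i) = 24.56 / 4019 = 0.006110 m/day.
Q = K_eq · A · (Δh/L) = 0.006110 × 2060 × (7.61/24.56) = 3.900 m³/day.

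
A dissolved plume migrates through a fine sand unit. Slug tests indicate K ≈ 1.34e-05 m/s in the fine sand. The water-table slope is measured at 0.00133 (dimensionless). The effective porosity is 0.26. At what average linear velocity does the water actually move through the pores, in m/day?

Convert K: 1.34e-05 m/s × 86400 = 1.158 m/day.
Hydraulic gradient i = 0.00133.
Darcy flux q = K · i = 1.158 × 0.001330 = 0.001540 m/day.
Seepage velocity v = q / n_e = 0.001540 / 0.26 = 0.005922 m/day.

0.00592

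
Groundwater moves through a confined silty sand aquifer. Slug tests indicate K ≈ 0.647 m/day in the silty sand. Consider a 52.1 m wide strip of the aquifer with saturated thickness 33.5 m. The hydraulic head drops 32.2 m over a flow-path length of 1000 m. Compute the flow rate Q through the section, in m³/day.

36.4

Cross-sectional area A = 52.1 × 33.5 = 1745 m².
Hydraulic gradient i = Δh / L = 32.2 / 1000 = 0.03220.
Darcy's law: Q = K · A · i = 0.6470 × 1745 × 0.03220 = 36.36 m³/day.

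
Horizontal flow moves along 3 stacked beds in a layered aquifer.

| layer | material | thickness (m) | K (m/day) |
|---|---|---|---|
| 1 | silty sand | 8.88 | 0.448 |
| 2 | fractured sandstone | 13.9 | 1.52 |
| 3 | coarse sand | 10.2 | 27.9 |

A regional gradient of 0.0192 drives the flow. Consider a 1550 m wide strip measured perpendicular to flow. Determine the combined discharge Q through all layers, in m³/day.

9220

Flow is parallel to layering, so each bed carries its own Darcy discharge and the transmissivities add.
Σ(K_i·b_i) = 0.448×8.88 + 1.52×13.9 + 27.9×10.2 = 309.7 m²/day.
Hydraulic gradient i = 0.0192.
Q = Σ(K_i·b_i) · W · i = 309.7 × 1550 × 0.01920 = 9216 m³/day.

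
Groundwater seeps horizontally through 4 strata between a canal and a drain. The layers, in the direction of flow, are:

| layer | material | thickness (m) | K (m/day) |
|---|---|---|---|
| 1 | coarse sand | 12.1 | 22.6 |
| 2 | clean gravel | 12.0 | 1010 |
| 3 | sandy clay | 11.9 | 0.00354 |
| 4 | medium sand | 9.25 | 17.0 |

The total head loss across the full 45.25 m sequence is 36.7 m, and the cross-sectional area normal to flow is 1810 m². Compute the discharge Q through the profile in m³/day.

Flow is perpendicular to layering, so the layers act in series and the equivalent K is the thickness-weighted harmonic mean.
Total thickness L = 12.1 + 12.0 + 11.9 + 9.25 = 45.25 m.
Σ(b_i/K_i) = 12.1/22.6 + 12.0/1010 + 11.9/0.00354 + 9.25/17.0 = 3363 d.
K_eq = L / Σ(b_i/K_i) = 45.25 / 3363 = 0.01346 m/day.
Q = K_eq · A · (Δh/L) = 0.01346 × 1810 × (36.7/45.25) = 19.75 m³/day.

19.8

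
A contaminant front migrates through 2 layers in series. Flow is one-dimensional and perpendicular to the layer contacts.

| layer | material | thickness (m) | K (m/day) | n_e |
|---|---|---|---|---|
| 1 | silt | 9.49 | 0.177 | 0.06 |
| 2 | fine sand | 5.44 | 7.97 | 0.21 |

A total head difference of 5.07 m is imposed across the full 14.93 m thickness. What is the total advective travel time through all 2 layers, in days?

With flow normal to the layers, continuity requires the same specific discharge q through every layer.
Σ(b_i/K_i) = 9.49/0.177 + 5.44/7.97 = 54.30 d.
q = Δh / Σ(b_i/K_i) = 5.07 / 54.30 = 0.09337 m/day.
In each layer the seepage velocity is v_i = q/n_i, so the layer transit time is t_i = b_i·n_i / q:
  layer 1 (silt): t_1 = 9.49 × 0.06 / 0.09337 = 6.098 d
  layer 2 (fine sand): t_2 = 5.44 × 0.21 / 0.09337 = 12.23 d
Total t = Σ t_i = 18.33 days.

18.3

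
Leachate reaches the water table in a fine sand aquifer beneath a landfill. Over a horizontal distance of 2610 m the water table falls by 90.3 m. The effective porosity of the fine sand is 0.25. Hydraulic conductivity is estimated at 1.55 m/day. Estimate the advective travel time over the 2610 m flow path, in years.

Hydraulic gradient i = Δh / L = 90.3 / 2610 = 0.03460.
Darcy flux q = K · i = 1.550 × 0.03460 = 0.05363 m/day.
Seepage velocity v = q / n_e = 0.05363 / 0.25 = 0.2145 m/day.
Travel time t = L / v = 2610 / 0.2145 = 12168 days = 33.31 years.

33.3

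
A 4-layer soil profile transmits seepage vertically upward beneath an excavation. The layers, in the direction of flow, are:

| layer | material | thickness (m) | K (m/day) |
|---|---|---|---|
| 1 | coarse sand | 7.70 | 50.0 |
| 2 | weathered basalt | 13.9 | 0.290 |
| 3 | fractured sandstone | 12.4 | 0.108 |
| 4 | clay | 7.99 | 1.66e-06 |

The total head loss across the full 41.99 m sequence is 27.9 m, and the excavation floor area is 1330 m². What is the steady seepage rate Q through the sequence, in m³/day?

0.00771

Flow is perpendicular to layering, so the layers act in series and the equivalent K is the thickness-weighted harmonic mean.
Total thickness L = 7.70 + 13.9 + 12.4 + 7.99 = 41.99 m.
Σ(b_i/K_i) = 7.70/50.0 + 13.9/0.290 + 12.4/0.108 + 7.99/1.66e-06 = 4.813e+06 d.
K_eq = L / Σ(b_i/K_i) = 41.99 / 4.813e+06 = 8.724e-06 m/day.
Q = K_eq · A · (Δh/L) = 8.724e-06 × 1330 × (27.9/41.99) = 0.007709 m³/day.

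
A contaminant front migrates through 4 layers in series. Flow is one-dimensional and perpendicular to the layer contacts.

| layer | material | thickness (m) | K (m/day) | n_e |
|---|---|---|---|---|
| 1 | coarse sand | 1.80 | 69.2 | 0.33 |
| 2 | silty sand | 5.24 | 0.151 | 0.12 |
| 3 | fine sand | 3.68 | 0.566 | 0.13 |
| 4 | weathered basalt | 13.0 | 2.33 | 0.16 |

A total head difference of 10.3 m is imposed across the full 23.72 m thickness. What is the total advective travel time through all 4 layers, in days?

With flow normal to the layers, continuity requires the same specific discharge q through every layer.
Σ(b_i/K_i) = 1.80/69.2 + 5.24/0.151 + 3.68/0.566 + 13.0/2.33 = 46.81 d.
q = Δh / Σ(b_i/K_i) = 10.3 / 46.81 = 0.2200 m/day.
In each layer the seepage velocity is v_i = q/n_i, so the layer transit time is t_i = b_i·n_i / q:
  layer 1 (coarse sand): t_1 = 1.80 × 0.33 / 0.2200 = 2.699 d
  layer 2 (silty sand): t_2 = 5.24 × 0.12 / 0.2200 = 2.858 d
  layer 3 (fine sand): t_3 = 3.68 × 0.13 / 0.2200 = 2.174 d
  layer 4 (weathered basalt): t_4 = 13.0 × 0.16 / 0.2200 = 9.453 d
Total t = Σ t_i = 17.18 days.

17.2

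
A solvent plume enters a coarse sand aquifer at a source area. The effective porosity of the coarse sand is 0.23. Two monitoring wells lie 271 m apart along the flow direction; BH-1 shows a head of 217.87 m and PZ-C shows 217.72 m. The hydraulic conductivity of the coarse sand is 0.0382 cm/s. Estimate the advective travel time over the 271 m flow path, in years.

9.34

Convert K: 0.0382 cm/s × 864 = 33.00 m/day.
Hydraulic gradient i = (217.87 − 217.72) / 271 = 0.15 / 271 = 0.0005535.
Darcy flux q = K · i = 33.00 × 0.0005535 = 0.01827 m/day.
Seepage velocity v = q / n_e = 0.01827 / 0.23 = 0.07943 m/day.
Travel time t = L / v = 271 / 0.07943 = 3412 days = 9.341 years.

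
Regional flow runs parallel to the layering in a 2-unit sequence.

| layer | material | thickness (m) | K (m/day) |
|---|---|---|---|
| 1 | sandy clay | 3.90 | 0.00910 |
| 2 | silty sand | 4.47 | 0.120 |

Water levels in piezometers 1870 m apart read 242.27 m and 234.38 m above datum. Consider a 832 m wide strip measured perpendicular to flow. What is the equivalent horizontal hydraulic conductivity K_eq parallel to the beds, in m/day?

0.0683

Flow is parallel to layering, so each bed carries its own Darcy discharge and the transmissivities add.
Σ(K_i·b_i) = 0.00910×3.90 + 0.120×4.47 = 0.5719 m²/day.
Total thickness b = 8.370 m, so K_eq = Σ(K_i·b_i)/b = 0.06833 m/day.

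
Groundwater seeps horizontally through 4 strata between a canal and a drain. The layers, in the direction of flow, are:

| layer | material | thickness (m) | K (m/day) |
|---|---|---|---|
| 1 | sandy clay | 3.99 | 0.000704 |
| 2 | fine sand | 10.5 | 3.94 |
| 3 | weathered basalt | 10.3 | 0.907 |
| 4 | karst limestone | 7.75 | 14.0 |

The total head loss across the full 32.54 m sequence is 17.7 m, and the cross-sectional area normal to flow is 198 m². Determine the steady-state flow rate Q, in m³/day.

Flow is perpendicular to layering, so the layers act in series and the equivalent K is the thickness-weighted harmonic mean.
Total thickness L = 3.99 + 10.5 + 10.3 + 7.75 = 32.54 m.
Σ(b_i/K_i) = 3.99/0.000704 + 10.5/3.94 + 10.3/0.907 + 7.75/14.0 = 5682 d.
K_eq = L / Σ(b_i/K_i) = 32.54 / 5682 = 0.005727 m/day.
Q = K_eq · A · (Δh/L) = 0.005727 × 198 × (17.7/32.54) = 0.6168 m³/day.

0.617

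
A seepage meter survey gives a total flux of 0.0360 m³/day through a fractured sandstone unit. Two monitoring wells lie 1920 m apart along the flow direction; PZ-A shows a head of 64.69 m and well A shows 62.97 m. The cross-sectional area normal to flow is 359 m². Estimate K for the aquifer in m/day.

0.112

Hydraulic gradient i = (64.69 − 62.97) / 1920 = 1.72 / 1920 = 0.0008958.
From Q = K·A·i, K = Q / (A·i) = 0.0360 / (359.0 × 0.0008958) = 0.1119 m/day.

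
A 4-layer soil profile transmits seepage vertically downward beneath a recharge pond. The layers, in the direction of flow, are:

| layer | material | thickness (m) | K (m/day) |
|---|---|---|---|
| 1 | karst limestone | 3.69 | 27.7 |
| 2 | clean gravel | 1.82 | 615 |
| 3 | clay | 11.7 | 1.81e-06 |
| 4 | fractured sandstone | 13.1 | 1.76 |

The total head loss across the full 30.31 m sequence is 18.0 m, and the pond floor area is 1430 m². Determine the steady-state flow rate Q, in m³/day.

Flow is perpendicular to layering, so the layers act in series and the equivalent K is the thickness-weighted harmonic mean.
Total thickness L = 3.69 + 1.82 + 11.7 + 13.1 = 30.31 m.
Σ(b_i/K_i) = 3.69/27.7 + 1.82/615 + 11.7/1.81e-06 + 13.1/1.76 = 6.464e+06 d.
K_eq = L / Σ(b_i/K_i) = 30.31 / 6.464e+06 = 4.689e-06 m/day.
Q = K_eq · A · (Δh/L) = 4.689e-06 × 1430 × (18.0/30.31) = 0.003982 m³/day.

0.00398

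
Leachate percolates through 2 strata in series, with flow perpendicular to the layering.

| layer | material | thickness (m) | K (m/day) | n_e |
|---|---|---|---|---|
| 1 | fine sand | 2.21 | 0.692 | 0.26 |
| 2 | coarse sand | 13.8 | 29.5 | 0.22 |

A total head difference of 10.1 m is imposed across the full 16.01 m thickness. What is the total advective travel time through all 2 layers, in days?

With flow normal to the layers, continuity requires the same specific discharge q through every layer.
Σ(b_i/K_i) = 2.21/0.692 + 13.8/29.5 = 3.661 d.
q = Δh / Σ(b_i/K_i) = 10.1 / 3.661 = 2.758 m/day.
In each layer the seepage velocity is v_i = q/n_i, so the layer transit time is t_i = b_i·n_i / q:
  layer 1 (fine sand): t_1 = 2.21 × 0.26 / 2.758 = 0.2083 d
  layer 2 (coarse sand): t_2 = 13.8 × 0.22 / 2.758 = 1.101 d
Total t = Σ t_i = 1.309 days.

1.31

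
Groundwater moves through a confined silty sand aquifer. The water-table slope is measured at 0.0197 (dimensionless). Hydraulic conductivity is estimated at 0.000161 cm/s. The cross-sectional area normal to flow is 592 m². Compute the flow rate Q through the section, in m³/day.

Convert K: 0.000161 cm/s × 864 = 0.1391 m/day.
Hydraulic gradient i = 0.0197.
Darcy's law: Q = K · A · i = 0.1391 × 592.0 × 0.01970 = 1.622 m³/day.

1.62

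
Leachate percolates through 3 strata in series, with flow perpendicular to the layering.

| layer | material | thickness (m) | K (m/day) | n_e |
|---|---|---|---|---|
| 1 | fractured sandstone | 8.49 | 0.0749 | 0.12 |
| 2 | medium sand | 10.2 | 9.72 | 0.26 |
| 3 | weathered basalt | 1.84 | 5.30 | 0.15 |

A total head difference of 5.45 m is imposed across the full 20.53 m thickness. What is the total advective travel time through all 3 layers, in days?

With flow normal to the layers, continuity requires the same specific discharge q through every layer.
Σ(b_i/K_i) = 8.49/0.0749 + 10.2/9.72 + 1.84/5.30 = 114.7 d.
q = Δh / Σ(b_i/K_i) = 5.45 / 114.7 = 0.04750 m/day.
In each layer the seepage velocity is v_i = q/n_i, so the layer transit time is t_i = b_i·n_i / q:
  layer 1 (fractured sandstone): t_1 = 8.49 × 0.12 / 0.04750 = 21.45 d
  layer 2 (medium sand): t_2 = 10.2 × 0.26 / 0.04750 = 55.84 d
  layer 3 (weathered basalt): t_3 = 1.84 × 0.15 / 0.04750 = 5.811 d
Total t = Σ t_i = 83.10 days.

83.1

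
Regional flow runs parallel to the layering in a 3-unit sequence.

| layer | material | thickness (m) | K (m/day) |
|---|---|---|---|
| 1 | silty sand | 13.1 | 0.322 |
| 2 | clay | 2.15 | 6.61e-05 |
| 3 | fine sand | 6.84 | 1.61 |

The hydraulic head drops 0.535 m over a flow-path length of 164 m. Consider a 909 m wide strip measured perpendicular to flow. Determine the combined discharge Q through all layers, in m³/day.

Flow is parallel to layering, so each bed carries its own Darcy discharge and the transmissivities add.
Σ(K_i·b_i) = 0.322×13.1 + 6.61e-05×2.15 + 1.61×6.84 = 15.23 m²/day.
Hydraulic gradient i = Δh / L = 0.535 / 164 = 0.003262.
Q = Σ(K_i·b_i) · W · i = 15.23 × 909 × 0.003262 = 45.16 m³/day.

45.2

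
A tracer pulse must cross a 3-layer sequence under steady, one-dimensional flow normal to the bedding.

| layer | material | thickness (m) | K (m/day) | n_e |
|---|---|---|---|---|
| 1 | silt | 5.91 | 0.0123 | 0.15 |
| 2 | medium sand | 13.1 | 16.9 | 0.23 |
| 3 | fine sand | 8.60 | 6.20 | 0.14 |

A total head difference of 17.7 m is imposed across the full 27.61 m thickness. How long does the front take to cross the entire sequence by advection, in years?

0.381

With flow normal to the layers, continuity requires the same specific discharge q through every layer.
Σ(b_i/K_i) = 5.91/0.0123 + 13.1/16.9 + 8.60/6.20 = 482.7 d.
q = Δh / Σ(b_i/K_i) = 17.7 / 482.7 = 0.03667 m/day.
In each layer the seepage velocity is v_i = q/n_i, so the layer transit time is t_i = b_i·n_i / q:
  layer 1 (silt): t_1 = 5.91 × 0.15 / 0.03667 = 24.17 d
  layer 2 (medium sand): t_2 = 13.1 × 0.23 / 0.03667 = 82.16 d
  layer 3 (fine sand): t_3 = 8.60 × 0.14 / 0.03667 = 32.83 d
Total t = Σ t_i = 139.2 days = 0.3810 years.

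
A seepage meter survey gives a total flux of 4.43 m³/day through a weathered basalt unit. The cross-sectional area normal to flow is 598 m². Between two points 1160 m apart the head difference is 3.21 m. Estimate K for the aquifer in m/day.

Hydraulic gradient i = Δh / L = 3.21 / 1160 = 0.002767.
From Q = K·A·i, K = Q / (A·i) = 4.43 / (598.0 × 0.002767) = 2.677 m/day.

2.68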